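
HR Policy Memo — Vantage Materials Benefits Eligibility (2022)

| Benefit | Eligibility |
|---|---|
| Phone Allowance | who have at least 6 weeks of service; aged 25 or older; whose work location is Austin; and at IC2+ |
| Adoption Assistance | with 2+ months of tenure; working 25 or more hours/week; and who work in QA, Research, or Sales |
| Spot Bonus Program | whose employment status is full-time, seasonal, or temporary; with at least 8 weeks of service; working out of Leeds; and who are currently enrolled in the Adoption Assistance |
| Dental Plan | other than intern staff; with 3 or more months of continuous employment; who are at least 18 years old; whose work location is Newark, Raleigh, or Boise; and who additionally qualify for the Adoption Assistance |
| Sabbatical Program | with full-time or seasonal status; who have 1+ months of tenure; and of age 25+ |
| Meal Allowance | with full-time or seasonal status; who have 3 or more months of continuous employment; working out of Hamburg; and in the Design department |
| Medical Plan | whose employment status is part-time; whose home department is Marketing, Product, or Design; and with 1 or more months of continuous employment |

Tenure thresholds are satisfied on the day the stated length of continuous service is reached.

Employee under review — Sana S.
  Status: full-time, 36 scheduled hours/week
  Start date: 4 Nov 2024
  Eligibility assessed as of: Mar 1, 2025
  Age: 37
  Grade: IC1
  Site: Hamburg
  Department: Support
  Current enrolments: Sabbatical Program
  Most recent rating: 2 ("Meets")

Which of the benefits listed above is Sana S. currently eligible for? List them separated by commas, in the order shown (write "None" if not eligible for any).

Service from 4 Nov 2024 to Mar 1, 2025: 117 days.
Phone Allowance — service 117 days ≥ 6 weeks (≈42 days) ✓; age 37 ≥ 25 ✓; site Hamburg ✗ (not Austin) → not eligible.
Adoption Assistance — service 117 days ≥ 2 months (≈60 days) ✓; 36 hrs/wk ≥ 25 ✓; dept Support ✗ → not eligible.
Spot Bonus Program — status full-time ✓; service 117 days ≥ 8 weeks (≈56 days) ✓; site Hamburg ✗ (not Leeds) → not eligible.
Dental Plan — status full-time ✓ (not excluded); service 117 days ≥ 3 months (≈90 days) ✓; age 37 ≥ 18 ✓; site Hamburg ✗ (not Newark, Raleigh, or Boise) → not eligible.
Sabbatical Program — status full-time ✓; service 117 days ≥ 1 month (≈30 days) ✓; age 37 ≥ 25 ✓ → eligible.
Meal Allowance — status full-time ✓; service 117 days ≥ 3 months (≈90 days) ✓; site Hamburg ✓; dept Support ✗ → not eligible.
Medical Plan — status full-time ✗ (requires part-time) → not eligible.

Sabbatical Program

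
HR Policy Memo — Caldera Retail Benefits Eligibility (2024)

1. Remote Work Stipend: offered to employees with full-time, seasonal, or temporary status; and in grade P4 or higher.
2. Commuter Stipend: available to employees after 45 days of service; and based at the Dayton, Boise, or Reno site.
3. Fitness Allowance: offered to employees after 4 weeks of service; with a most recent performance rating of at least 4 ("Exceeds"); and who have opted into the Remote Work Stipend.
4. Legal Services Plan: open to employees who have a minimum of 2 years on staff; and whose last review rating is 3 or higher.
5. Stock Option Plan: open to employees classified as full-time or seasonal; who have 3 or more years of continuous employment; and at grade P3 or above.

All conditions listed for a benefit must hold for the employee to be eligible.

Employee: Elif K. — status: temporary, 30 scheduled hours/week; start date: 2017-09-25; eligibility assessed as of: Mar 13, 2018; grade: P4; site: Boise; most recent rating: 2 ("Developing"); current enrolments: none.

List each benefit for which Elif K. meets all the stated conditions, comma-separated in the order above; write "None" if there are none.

Remote Work Stipend, Commuter Stipend

Service from 2017-09-25 to Mar 13, 2018: 169 days.
Remote Work Stipend — status temporary ✓; grade P4 ≥ P4 ✓ → eligible.
Commuter Stipend — service 169 days ≥ 45 days ✓; site Boise ✓ → eligible.
Fitness Allowance — service 169 days ≥ 4 weeks (≈28 days) ✓; rating 2 < 4 ✗ → not eligible.
Legal Services Plan — service 169 days < 2 years (≈730 days) ✗ → not eligible.
Stock Option Plan — status temporary ✗ (requires full-time or seasonal) → not eligible.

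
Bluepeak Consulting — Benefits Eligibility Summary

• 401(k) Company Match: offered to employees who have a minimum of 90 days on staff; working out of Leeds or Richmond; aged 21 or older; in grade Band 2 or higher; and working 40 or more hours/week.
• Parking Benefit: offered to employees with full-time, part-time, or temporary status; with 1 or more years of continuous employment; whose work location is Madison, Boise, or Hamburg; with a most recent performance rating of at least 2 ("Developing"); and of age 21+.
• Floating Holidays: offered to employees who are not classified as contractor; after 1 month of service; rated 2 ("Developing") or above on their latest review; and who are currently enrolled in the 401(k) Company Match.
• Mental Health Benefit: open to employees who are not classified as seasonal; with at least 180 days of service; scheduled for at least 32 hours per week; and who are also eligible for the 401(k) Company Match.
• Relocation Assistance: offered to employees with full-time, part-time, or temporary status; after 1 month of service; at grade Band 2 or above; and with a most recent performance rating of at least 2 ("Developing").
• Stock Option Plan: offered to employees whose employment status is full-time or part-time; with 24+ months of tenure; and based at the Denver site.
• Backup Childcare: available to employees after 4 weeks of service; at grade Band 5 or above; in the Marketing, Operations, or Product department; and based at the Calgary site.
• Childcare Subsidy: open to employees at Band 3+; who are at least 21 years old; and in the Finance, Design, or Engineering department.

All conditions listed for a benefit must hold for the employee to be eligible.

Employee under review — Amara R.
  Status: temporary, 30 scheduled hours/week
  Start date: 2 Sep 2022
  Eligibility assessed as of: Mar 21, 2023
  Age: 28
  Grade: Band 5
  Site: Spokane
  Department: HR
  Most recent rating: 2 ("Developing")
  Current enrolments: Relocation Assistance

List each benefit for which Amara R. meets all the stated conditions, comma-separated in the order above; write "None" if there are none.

Relocation Assistance

Service from 2 Sep 2022 to Mar 21, 2023: 200 days.
401(k) Company Match — service 200 days ≥ 90 days ✓; site Spokane ✗ (not Leeds or Richmond) → not eligible.
Parking Benefit — status temporary ✓; service 200 days < 1 year (≈365 days) ✗ → not eligible.
Floating Holidays — status temporary ✓ (not excluded); service 200 days ≥ 1 month (≈30 days) ✓; rating 2 ≥ 2 ✓; not enrolled in 401(k) Company Match ✗ → not eligible.
Mental Health Benefit — status temporary ✓ (not excluded); service 200 days ≥ 180 days ✓; 30 hrs/wk < 32 ✗ → not eligible.
Relocation Assistance — status temporary ✓; service 200 days ≥ 1 month (≈30 days) ✓; grade Band 5 ≥ Band 2 ✓; rating 2 ≥ 2 ✓ → eligible.
Stock Option Plan — status temporary ✗ (requires full-time or part-time) → not eligible.
Backup Childcare — service 200 days ≥ 4 weeks (≈28 days) ✓; grade Band 5 ≥ Band 5 ✓; dept HR ✗ → not eligible.
Childcare Subsidy — grade Band 5 ≥ Band 3 ✓; age 28 ≥ 21 ✓; dept HR ✗ → not eligible.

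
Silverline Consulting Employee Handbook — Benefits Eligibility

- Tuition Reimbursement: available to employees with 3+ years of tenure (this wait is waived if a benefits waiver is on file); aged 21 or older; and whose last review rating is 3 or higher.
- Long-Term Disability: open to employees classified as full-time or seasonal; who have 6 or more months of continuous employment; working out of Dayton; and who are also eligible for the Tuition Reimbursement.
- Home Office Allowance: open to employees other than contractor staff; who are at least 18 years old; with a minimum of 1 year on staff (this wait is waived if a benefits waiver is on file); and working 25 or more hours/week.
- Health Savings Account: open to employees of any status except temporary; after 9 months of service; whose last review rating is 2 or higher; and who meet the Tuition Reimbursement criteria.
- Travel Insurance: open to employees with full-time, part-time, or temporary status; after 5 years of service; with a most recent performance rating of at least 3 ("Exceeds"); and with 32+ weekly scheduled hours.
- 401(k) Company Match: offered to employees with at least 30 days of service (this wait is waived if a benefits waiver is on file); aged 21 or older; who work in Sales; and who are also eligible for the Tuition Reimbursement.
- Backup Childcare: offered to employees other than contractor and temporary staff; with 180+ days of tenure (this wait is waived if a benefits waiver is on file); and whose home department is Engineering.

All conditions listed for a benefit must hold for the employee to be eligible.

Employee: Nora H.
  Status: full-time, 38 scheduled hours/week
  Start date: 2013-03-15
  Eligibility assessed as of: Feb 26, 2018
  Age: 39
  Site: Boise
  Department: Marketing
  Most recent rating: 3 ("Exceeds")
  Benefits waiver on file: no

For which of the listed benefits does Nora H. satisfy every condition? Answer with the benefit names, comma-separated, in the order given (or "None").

Service from 2013-03-15 to Feb 26, 2018: 1809 days.
Tuition Reimbursement — no waiver, service 1809 days ≥ 3 years (≈1095 days) ✓; age 39 ≥ 21 ✓; rating 3 ≥ 3 ✓ → eligible.
Long-Term Disability — status full-time ✓; service 1809 days ≥ 6 months (≈180 days) ✓; site Boise ✗ (not Dayton) → not eligible.
Home Office Allowance — status full-time ✓ (not excluded); age 39 ≥ 18 ✓; no waiver, service 1809 days ≥ 1 year (≈365 days) ✓; 38 hrs/wk ≥ 25 ✓ → eligible.
Health Savings Account — status full-time ✓ (not excluded); service 1809 days ≥ 9 months (≈270 days) ✓; rating 3 ≥ 2 ✓; eligible for Tuition Reimbursement ✓ → eligible.
Travel Insurance — status full-time ✓; service 1809 days < 5 years (≈1825 days) ✗ → not eligible.
401(k) Company Match — no waiver, service 1809 days ≥ 30 days ✓; age 39 ≥ 21 ✓; dept Marketing ✗ → not eligible.
Backup Childcare — status full-time ✓ (not excluded); no waiver, service 1809 days ≥ 180 days ✓; dept Marketing ✗ → not eligible.

Tuition Reimbursement, Home Office Allowance, Health Savings Account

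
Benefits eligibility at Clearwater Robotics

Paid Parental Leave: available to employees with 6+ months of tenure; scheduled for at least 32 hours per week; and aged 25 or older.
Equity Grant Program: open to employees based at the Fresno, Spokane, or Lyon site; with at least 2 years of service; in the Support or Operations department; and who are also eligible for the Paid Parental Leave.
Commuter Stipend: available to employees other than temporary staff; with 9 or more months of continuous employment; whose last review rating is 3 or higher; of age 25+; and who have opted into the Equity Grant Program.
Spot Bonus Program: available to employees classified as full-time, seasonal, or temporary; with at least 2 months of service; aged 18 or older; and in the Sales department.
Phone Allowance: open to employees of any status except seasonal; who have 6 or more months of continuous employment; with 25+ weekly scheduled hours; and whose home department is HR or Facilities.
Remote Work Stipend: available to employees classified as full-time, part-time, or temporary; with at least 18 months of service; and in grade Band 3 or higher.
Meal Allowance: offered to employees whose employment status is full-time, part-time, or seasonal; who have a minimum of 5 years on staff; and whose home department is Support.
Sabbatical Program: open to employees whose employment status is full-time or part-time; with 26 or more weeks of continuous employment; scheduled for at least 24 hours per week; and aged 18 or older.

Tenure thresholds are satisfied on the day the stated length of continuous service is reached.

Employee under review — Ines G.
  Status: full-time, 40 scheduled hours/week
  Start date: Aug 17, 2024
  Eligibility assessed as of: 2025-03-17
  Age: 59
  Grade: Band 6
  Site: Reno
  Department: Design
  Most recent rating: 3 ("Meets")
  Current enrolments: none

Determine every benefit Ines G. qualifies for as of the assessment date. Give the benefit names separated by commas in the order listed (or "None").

Service from Aug 17, 2024 to 2025-03-17: 212 days.
Paid Parental Leave — service 212 days ≥ 6 months (≈180 days) ✓; 40 hrs/wk ≥ 32 ✓; age 59 ≥ 25 ✓ → eligible.
Equity Grant Program — site Reno ✗ (not Fresno, Spokane, or Lyon) → not eligible.
Commuter Stipend — status full-time ✓ (not excluded); service 212 days < 9 months (≈270 days) ✗ → not eligible.
Spot Bonus Program — status full-time ✓; service 212 days ≥ 2 months (≈60 days) ✓; age 59 ≥ 18 ✓; dept Design ✗ → not eligible.
Phone Allowance — status full-time ✓ (not excluded); service 212 days ≥ 6 months (≈180 days) ✓; 40 hrs/wk ≥ 25 ✓; dept Design ✗ → not eligible.
Remote Work Stipend — status full-time ✓; service 212 days < 18 months (≈540 days) ✗ → not eligible.
Meal Allowance — status full-time ✓; service 212 days < 5 years (≈1825 days) ✗ → not eligible.
Sabbatical Program — status full-time ✓; service 212 days ≥ 26 weeks (≈182 days) ✓; 40 hrs/wk ≥ 24 ✓; age 59 ≥ 18 ✓ → eligible.

Paid Parental Leave, Sabbatical Program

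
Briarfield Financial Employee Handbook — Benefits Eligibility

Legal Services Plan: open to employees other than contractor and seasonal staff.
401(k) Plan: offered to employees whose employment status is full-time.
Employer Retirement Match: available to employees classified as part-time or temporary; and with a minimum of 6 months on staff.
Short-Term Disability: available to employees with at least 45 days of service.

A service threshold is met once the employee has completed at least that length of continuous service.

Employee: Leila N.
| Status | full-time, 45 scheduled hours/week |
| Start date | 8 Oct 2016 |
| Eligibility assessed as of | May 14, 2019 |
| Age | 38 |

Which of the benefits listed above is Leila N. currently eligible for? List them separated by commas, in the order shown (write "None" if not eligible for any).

Service from 8 Oct 2016 to May 14, 2019: 948 days.
Legal Services Plan — status full-time ✓ (not excluded) → eligible.
401(k) Plan — status full-time ✓ → eligible.
Employer Retirement Match — status full-time ✗ (requires part-time or temporary) → not eligible.
Short-Term Disability — service 948 days ≥ 45 days ✓ → eligible.

Legal Services Plan, 401(k) Plan, Short-Term Disability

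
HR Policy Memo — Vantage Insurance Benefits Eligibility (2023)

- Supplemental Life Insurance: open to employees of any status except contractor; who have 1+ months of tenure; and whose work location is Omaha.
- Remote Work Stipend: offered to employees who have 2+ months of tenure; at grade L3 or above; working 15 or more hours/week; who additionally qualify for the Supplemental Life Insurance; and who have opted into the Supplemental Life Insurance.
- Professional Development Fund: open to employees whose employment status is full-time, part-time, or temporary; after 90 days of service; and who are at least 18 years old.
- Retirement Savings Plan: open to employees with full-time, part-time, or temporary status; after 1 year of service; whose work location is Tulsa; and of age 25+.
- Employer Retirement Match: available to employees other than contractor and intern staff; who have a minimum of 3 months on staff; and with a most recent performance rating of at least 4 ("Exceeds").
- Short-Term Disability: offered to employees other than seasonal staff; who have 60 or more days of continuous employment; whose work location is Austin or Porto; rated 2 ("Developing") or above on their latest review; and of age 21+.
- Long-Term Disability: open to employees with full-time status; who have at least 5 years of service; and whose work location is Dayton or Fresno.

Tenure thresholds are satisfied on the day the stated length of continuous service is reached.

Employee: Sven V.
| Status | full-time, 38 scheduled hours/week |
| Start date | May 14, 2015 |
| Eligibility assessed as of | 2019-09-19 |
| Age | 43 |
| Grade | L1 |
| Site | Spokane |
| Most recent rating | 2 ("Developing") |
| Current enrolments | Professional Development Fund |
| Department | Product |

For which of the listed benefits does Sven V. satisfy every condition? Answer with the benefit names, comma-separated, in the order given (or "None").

Service from May 14, 2015 to 2019-09-19: 1589 days.
Supplemental Life Insurance — status full-time ✓ (not excluded); service 1589 days ≥ 1 month (≈30 days) ✓; site Spokane ✗ (not Omaha) → not eligible.
Remote Work Stipend — service 1589 days ≥ 2 months (≈60 days) ✓; grade L1 < L3 ✗ → not eligible.
Professional Development Fund — status full-time ✓; service 1589 days ≥ 90 days ✓; age 43 ≥ 18 ✓ → eligible.
Retirement Savings Plan — status full-time ✓; service 1589 days ≥ 1 year (≈365 days) ✓; site Spokane ✗ (not Tulsa) → not eligible.
Employer Retirement Match — status full-time ✓ (not excluded); service 1589 days ≥ 3 months (≈90 days) ✓; rating 2 < 4 ✗ → not eligible.
Short-Term Disability — status full-time ✓ (not excluded); service 1589 days ≥ 60 days ✓; site Spokane ✗ (not Austin or Porto) → not eligible.
Long-Term Disability — status full-time ✓; service 1589 days < 5 years (≈1825 days) ✗ → not eligible.

Professional Development Fund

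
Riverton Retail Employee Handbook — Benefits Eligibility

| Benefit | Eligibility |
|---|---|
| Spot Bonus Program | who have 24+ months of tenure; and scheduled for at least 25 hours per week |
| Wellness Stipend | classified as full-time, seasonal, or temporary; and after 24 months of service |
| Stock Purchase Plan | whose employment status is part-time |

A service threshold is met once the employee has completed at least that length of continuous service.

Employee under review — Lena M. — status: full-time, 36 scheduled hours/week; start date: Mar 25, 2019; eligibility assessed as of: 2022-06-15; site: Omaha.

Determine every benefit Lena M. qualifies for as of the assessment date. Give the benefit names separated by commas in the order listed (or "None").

Service from Mar 25, 2019 to 2022-06-15: 1178 days.
Spot Bonus Program — service 1178 days ≥ 24 months (≈720 days) ✓; 36 hrs/wk ≥ 25 ✓ → eligible.
Wellness Stipend — status full-time ✓; service 1178 days ≥ 24 months (≈720 days) ✓ → eligible.
Stock Purchase Plan — status full-time ✗ (requires part-time) → not eligible.

Spot Bonus Program, Wellness Stipend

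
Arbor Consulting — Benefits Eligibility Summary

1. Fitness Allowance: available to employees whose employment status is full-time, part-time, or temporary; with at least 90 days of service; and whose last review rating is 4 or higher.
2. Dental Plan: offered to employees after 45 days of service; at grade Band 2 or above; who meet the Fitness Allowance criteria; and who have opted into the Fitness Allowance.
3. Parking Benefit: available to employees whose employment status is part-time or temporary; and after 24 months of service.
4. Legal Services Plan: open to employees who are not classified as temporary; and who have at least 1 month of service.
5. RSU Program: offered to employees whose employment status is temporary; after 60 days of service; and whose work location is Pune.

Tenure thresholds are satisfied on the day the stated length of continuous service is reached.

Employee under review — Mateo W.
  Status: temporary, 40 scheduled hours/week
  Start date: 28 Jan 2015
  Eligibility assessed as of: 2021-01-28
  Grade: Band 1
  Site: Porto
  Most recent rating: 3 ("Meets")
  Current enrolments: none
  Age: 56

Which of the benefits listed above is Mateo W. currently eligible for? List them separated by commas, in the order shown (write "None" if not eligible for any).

Service from 28 Jan 2015 to 2021-01-28: 2192 days.
Fitness Allowance — status temporary ✓; service 2192 days ≥ 90 days ✓; rating 3 < 4 ✗ → not eligible.
Dental Plan — service 2192 days ≥ 45 days ✓; grade Band 1 < Band 2 ✗ → not eligible.
Parking Benefit — status temporary ✓; service 2192 days ≥ 24 months (≈720 days) ✓ → eligible.
Legal Services Plan — status temporary ✗ (excluded) → not eligible.
RSU Program — status temporary ✓; service 2192 days ≥ 60 days ✓; site Porto ✗ (not Pune) → not eligible.

Parking Benefit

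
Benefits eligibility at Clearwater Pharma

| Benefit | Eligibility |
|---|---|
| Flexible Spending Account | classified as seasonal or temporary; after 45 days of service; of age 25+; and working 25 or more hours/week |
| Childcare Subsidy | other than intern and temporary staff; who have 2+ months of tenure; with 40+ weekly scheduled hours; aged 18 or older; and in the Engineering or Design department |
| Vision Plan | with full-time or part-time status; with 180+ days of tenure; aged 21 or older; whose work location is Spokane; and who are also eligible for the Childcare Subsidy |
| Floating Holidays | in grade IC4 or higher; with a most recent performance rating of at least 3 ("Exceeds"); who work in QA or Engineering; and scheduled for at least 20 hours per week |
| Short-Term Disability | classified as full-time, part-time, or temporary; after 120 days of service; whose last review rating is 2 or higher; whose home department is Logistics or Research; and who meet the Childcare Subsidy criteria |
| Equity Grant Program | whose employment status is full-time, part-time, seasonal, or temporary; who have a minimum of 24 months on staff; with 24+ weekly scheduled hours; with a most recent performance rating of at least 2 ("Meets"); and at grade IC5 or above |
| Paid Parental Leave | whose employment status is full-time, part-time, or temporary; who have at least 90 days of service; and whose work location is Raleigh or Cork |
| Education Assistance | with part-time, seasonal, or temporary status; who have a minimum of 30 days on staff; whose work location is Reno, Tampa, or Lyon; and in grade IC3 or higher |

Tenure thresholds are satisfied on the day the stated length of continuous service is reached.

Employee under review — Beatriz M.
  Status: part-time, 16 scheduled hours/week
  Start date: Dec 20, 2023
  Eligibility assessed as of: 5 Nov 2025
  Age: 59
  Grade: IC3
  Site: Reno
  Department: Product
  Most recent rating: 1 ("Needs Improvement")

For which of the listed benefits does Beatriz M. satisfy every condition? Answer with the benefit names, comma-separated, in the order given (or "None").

Service from Dec 20, 2023 to 5 Nov 2025: 686 days.
Flexible Spending Account — status part-time ✗ (requires seasonal or temporary) → not eligible.
Childcare Subsidy — status part-time ✓ (not excluded); service 686 days ≥ 2 months (≈60 days) ✓; 16 hrs/wk < 40 ✗ → not eligible.
Vision Plan — status part-time ✓; service 686 days ≥ 180 days ✓; age 59 ≥ 21 ✓; site Reno ✗ (not Spokane) → not eligible.
Floating Holidays — grade IC3 < IC4 ✗ → not eligible.
Short-Term Disability — status part-time ✓; service 686 days ≥ 120 days ✓; rating 1 < 2 ✗ → not eligible.
Equity Grant Program — status part-time ✓; service 686 days < 24 months (≈720 days) ✗ → not eligible.
Paid Parental Leave — status part-time ✓; service 686 days ≥ 90 days ✓; site Reno ✗ (not Raleigh or Cork) → not eligible.
Education Assistance — status part-time ✓; service 686 days ≥ 30 days ✓; site Reno ✓; grade IC3 ≥ IC3 ✓ → eligible.

Education Assistance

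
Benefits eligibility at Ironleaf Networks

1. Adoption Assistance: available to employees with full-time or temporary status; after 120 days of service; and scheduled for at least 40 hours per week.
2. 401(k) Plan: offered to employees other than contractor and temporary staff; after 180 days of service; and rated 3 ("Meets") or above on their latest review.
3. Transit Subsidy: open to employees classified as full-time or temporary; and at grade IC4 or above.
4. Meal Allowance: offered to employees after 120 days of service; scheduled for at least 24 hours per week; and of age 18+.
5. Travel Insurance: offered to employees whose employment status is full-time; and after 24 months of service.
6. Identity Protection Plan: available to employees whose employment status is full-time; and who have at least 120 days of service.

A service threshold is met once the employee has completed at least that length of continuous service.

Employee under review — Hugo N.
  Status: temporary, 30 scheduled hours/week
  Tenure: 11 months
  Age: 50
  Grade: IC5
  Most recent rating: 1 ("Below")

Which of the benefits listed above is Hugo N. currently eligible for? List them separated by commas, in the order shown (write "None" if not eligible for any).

Adoption Assistance — status temporary ✓; service 11 months ≥ 120 days ✓; 30 hrs/wk < 40 ✗ → not eligible.
401(k) Plan — status temporary ✗ (excluded) → not eligible.
Transit Subsidy — status temporary ✓; grade IC5 ≥ IC4 ✓ → eligible.
Meal Allowance — service 11 months ≥ 120 days ✓; 30 hrs/wk ≥ 24 ✓; age 50 ≥ 18 ✓ → eligible.
Travel Insurance — status temporary ✗ (requires full-time) → not eligible.
Identity Protection Plan — status temporary ✗ (requires full-time) → not eligible.

Transit Subsidy, Meal Allowance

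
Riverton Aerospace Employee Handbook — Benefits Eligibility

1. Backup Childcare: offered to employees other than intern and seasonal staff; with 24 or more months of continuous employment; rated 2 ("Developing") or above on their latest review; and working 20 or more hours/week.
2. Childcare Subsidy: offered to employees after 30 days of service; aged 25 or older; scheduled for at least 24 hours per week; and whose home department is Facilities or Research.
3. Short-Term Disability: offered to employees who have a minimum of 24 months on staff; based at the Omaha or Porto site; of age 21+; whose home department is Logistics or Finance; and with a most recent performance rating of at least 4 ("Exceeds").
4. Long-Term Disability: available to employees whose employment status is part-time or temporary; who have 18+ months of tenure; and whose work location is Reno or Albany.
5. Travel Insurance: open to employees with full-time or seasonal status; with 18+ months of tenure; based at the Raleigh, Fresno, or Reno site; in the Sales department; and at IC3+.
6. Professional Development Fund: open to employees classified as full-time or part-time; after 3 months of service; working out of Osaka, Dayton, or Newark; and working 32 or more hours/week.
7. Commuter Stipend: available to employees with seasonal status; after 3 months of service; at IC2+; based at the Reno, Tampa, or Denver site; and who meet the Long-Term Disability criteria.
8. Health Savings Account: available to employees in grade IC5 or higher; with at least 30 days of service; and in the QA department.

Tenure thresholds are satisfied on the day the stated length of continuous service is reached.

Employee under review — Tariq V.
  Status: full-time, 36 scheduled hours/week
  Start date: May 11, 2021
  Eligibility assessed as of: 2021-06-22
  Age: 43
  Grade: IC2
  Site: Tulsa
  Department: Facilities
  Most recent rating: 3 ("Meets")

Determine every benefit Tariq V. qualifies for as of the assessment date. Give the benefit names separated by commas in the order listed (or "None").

Childcare Subsidy

Service from May 11, 2021 to 2021-06-22: 42 days.
Backup Childcare — status full-time ✓ (not excluded); service 42 days < 24 months (≈720 days) ✗ → not eligible.
Childcare Subsidy — service 42 days ≥ 30 days ✓; age 43 ≥ 25 ✓; 36 hrs/wk ≥ 24 ✓; dept Facilities ✓ → eligible.
Short-Term Disability — service 42 days < 24 months (≈720 days) ✗ → not eligible.
Long-Term Disability — status full-time ✗ (requires part-time or temporary) → not eligible.
Travel Insurance — status full-time ✓; service 42 days < 18 months (≈540 days) ✗ → not eligible.
Professional Development Fund — status full-time ✓; service 42 days < 3 months (≈90 days) ✗ → not eligible.
Commuter Stipend — status full-time ✗ (requires seasonal) → not eligible.
Health Savings Account — grade IC2 < IC5 ✗ → not eligible.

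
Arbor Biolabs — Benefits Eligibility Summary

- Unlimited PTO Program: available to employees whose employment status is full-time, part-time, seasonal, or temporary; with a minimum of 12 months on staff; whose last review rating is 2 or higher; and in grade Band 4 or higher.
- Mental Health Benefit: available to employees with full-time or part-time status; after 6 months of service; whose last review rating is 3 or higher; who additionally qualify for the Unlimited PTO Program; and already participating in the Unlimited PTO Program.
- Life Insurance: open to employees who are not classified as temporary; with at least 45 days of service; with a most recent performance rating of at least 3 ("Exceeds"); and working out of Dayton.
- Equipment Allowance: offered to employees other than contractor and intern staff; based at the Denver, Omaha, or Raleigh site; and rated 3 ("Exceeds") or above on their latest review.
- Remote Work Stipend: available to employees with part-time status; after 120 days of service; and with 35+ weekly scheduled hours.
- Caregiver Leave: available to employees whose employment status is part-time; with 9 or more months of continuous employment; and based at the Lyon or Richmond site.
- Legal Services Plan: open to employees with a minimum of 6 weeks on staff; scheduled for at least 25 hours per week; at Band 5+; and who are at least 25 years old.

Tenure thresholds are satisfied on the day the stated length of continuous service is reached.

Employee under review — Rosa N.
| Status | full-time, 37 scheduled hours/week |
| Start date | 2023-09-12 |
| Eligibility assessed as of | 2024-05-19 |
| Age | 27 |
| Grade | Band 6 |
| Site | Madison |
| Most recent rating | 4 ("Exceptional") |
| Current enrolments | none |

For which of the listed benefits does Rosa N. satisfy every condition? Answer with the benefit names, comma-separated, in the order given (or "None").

Legal Services Plan

Service from 2023-09-12 to 2024-05-19: 250 days.
Unlimited PTO Program — status full-time ✓; service 250 days < 12 months (≈360 days) ✗ → not eligible.
Mental Health Benefit — status full-time ✓; service 250 days ≥ 6 months (≈180 days) ✓; rating 4 ≥ 3 ✓; not eligible for Unlimited PTO Program ✗ → not eligible.
Life Insurance — status full-time ✓ (not excluded); service 250 days ≥ 45 days ✓; rating 4 ≥ 3 ✓; site Madison ✗ (not Dayton) → not eligible.
Equipment Allowance — status full-time ✓ (not excluded); site Madison ✗ (not Denver, Omaha, or Raleigh) → not eligible.
Remote Work Stipend — status full-time ✗ (requires part-time) → not eligible.
Caregiver Leave — status full-time ✗ (requires part-time) → not eligible.
Legal Services Plan — service 250 days ≥ 6 weeks (≈42 days) ✓; 37 hrs/wk ≥ 25 ✓; grade Band 6 ≥ Band 5 ✓; age 27 ≥ 25 ✓ → eligible.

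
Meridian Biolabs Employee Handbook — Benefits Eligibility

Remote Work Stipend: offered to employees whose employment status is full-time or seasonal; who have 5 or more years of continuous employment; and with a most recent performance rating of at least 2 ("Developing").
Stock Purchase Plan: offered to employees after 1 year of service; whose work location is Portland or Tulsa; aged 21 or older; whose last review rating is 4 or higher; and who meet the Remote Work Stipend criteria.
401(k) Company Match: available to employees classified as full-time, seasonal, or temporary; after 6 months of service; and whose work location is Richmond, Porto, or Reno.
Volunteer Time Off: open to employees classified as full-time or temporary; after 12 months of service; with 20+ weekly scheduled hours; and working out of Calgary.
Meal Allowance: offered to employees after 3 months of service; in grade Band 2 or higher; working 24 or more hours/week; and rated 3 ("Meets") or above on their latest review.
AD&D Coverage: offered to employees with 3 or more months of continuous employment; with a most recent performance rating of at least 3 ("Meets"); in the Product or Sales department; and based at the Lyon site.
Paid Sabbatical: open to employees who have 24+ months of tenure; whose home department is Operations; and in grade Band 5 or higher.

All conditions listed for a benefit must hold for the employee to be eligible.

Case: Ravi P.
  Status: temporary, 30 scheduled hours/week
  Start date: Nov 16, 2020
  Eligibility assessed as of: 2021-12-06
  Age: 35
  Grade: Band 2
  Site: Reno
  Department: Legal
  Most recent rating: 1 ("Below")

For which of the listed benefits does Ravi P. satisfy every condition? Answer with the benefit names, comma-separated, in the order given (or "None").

401(k) Company Match

Service from Nov 16, 2020 to 2021-12-06: 385 days.
Remote Work Stipend — status temporary ✗ (requires full-time or seasonal) → not eligible.
Stock Purchase Plan — service 385 days ≥ 1 year (≈365 days) ✓; site Reno ✗ (not Portland or Tulsa) → not eligible.
401(k) Company Match — status temporary ✓; service 385 days ≥ 6 months (≈180 days) ✓; site Reno ✓ → eligible.
Volunteer Time Off — status temporary ✓; service 385 days ≥ 12 months (≈360 days) ✓; 30 hrs/wk ≥ 20 ✓; site Reno ✗ (not Calgary) → not eligible.
Meal Allowance — service 385 days ≥ 3 months (≈90 days) ✓; grade Band 2 ≥ Band 2 ✓; 30 hrs/wk ≥ 24 ✓; rating 1 < 3 ✗ → not eligible.
AD&D Coverage — service 385 days ≥ 3 months (≈90 days) ✓; rating 1 < 3 ✗ → not eligible.
Paid Sabbatical — service 385 days < 24 months (≈720 days) ✗ → not eligible.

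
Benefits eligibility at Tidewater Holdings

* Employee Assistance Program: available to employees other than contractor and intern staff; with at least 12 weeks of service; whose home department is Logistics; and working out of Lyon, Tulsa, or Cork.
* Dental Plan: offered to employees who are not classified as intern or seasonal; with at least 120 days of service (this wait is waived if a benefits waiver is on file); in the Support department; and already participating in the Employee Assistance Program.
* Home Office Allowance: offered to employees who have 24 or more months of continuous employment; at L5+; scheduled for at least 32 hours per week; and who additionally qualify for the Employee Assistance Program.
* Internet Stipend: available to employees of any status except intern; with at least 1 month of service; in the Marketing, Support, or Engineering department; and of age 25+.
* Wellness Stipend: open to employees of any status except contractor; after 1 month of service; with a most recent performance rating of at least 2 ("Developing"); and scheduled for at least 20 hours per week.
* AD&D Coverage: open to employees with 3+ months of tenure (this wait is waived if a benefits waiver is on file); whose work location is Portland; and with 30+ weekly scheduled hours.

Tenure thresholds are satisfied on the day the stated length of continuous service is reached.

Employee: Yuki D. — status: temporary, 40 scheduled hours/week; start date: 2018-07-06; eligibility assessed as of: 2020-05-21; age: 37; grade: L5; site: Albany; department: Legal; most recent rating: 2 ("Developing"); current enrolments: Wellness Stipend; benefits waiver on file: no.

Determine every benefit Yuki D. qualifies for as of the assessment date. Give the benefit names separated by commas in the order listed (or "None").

Service from 2018-07-06 to 2020-05-21: 685 days.
Employee Assistance Program — status temporary ✓ (not excluded); service 685 days ≥ 12 weeks (≈84 days) ✓; dept Legal ✗ → not eligible.
Dental Plan — status temporary ✓ (not excluded); no waiver, service 685 days ≥ 120 days ✓; dept Legal ✗ → not eligible.
Home Office Allowance — service 685 days < 24 months (≈720 days) ✗ → not eligible.
Internet Stipend — status temporary ✓ (not excluded); service 685 days ≥ 1 month (≈30 days) ✓; dept Legal ✗ → not eligible.
Wellness Stipend — status temporary ✓ (not excluded); service 685 days ≥ 1 month (≈30 days) ✓; rating 2 ≥ 2 ✓; 40 hrs/wk ≥ 20 ✓ → eligible.
AD&D Coverage — no waiver, service 685 days ≥ 3 months (≈90 days) ✓; site Albany ✗ (not Portland) → not eligible.

Wellness Stipend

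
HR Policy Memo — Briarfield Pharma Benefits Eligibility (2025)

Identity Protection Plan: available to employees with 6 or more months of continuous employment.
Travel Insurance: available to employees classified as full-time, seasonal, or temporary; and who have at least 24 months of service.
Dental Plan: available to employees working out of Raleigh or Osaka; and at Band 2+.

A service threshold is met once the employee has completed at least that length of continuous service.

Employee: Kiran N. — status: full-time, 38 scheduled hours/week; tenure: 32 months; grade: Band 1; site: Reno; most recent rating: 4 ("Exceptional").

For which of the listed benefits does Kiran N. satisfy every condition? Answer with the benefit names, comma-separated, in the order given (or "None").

Identity Protection Plan, Travel Insurance

Identity Protection Plan — service 32 months ≥ 6 months ✓ → eligible.
Travel Insurance — status full-time ✓; service 32 months ≥ 24 months ✓ → eligible.
Dental Plan — site Reno ✗ (not Raleigh or Osaka) → not eligible.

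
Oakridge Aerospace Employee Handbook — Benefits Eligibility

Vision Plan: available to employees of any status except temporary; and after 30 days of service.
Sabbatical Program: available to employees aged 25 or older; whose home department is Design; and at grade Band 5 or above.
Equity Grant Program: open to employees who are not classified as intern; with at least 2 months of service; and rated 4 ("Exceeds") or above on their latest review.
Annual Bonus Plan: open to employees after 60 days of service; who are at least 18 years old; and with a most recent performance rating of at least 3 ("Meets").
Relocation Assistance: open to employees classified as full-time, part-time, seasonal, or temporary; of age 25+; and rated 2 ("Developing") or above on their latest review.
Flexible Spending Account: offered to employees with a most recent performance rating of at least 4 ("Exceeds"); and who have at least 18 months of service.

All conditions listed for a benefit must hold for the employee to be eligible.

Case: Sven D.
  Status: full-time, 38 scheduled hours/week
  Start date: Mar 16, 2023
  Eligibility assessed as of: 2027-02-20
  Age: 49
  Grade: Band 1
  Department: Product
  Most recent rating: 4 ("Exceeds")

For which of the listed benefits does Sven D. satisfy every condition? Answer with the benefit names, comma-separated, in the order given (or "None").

Service from Mar 16, 2023 to 2027-02-20: 1437 days.
Vision Plan — status full-time ✓ (not excluded); service 1437 days ≥ 30 days ✓ → eligible.
Sabbatical Program — age 49 ≥ 25 ✓; dept Product ✗ → not eligible.
Equity Grant Program — status full-time ✓ (not excluded); service 1437 days ≥ 2 months (≈60 days) ✓; rating 4 ≥ 4 ✓ → eligible.
Annual Bonus Plan — service 1437 days ≥ 60 days ✓; age 49 ≥ 18 ✓; rating 4 ≥ 3 ✓ → eligible.
Relocation Assistance — status full-time ✓; age 49 ≥ 25 ✓; rating 4 ≥ 2 ✓ → eligible.
Flexible Spending Account — rating 4 ≥ 4 ✓; service 1437 days ≥ 18 months (≈540 days) ✓ → eligible.

Vision Plan, Equity Grant Program, Annual Bonus Plan, Relocation Assistance, Flexible Spending Account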